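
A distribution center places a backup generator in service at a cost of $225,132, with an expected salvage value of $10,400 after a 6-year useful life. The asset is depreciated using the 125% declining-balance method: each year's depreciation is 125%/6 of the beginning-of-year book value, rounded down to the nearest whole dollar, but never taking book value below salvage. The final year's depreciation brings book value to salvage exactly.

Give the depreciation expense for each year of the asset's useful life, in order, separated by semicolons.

Depreciable base = $225,132 − $10,400 = $214,732.
Year 1: ⌊$225,132 × 125%/6⌋ = $46,902. Book value $178,230.
Year 2: ⌊$178,230 × 125%/6⌋ = $37,131. Book value $141,099.
Year 3: ⌊$141,099 × 125%/6⌋ = $29,395. Book value $111,704.
Year 4: ⌊$111,704 × 125%/6⌋ = $23,271. Book value $88,433.
Year 5: ⌊$88,433 × 125%/6⌋ = $18,423. Book value $70,010.
Year 6 (final): $70,010 − $10,400 = $59,610. Book value $10,400.

$46,902; $37,131; $29,395; $23,271; $18,423; $59,610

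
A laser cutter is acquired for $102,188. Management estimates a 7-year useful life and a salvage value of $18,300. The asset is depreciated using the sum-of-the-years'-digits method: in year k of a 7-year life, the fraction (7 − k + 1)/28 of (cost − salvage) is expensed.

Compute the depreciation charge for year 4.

$11,984

Depreciable base = $102,188 − $18,300 = $83,888.
Sum of the years' digits = 7+6+5+4+3+2+1 = 28.
Year 1: $83,888 × 7/28 = $20,972. Book value $81,216.
Year 2: $83,888 × 6/28 = $17,976. Book value $63,240.
Year 3: $83,888 × 5/28 = $14,980. Book value $48,260.
Year 4: $83,888 × 4/28 = $11,984. Book value $36,276.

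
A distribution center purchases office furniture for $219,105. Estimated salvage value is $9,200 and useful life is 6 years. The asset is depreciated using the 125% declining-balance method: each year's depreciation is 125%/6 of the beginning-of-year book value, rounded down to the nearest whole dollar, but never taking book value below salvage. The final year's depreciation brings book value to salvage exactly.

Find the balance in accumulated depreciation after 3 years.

Depreciable base = $219,105 − $9,200 = $209,905.
Year 1: ⌊$219,105 × 125%/6⌋ = $45,646. Book value $173,459.
Year 2: ⌊$173,459 × 125%/6⌋ = $36,137. Book value $137,322.
Year 3: ⌊$137,322 × 125%/6⌋ = $28,608. Book value $108,714.
Accumulated through year 3 = $219,105 − $108,714 = $110,391.

$110,391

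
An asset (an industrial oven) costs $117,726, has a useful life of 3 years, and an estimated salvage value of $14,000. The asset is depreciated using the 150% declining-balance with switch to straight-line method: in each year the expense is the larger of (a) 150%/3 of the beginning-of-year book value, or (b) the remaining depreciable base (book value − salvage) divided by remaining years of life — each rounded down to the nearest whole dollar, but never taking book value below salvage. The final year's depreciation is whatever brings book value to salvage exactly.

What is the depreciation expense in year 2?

Depreciable base = $117,726 − $14,000 = $103,726.
Year 1: DB = ⌊$117,726 × 150%/3⌋ = $58,863; SL = ⌊$103,726/3⌋ = $34,575 → take DB $58,863. Book value $58,863.
Year 2: DB = ⌊$58,863 × 150%/3⌋ = $29,431; SL = ⌊$44,863/2⌋ = $22,431 → take DB $29,431. Book value $29,432.

$29,431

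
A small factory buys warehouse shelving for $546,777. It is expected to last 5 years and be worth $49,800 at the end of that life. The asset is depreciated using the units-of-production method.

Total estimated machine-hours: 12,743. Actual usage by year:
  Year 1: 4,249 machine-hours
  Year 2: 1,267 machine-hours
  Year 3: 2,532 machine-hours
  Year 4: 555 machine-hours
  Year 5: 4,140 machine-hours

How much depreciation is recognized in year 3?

$98,748

Depreciable base = $546,777 − $49,800 = $496,977.
Rate = $496,977 / 12,743 machine-hours = $39 per machine-hour.
Year 1: 4,249 × $39 = $165,711. Book value $381,066.
Year 2: 1,267 × $39 = $49,413. Book value $331,653.
Year 3: 2,532 × $39 = $98,748. Book value $232,905.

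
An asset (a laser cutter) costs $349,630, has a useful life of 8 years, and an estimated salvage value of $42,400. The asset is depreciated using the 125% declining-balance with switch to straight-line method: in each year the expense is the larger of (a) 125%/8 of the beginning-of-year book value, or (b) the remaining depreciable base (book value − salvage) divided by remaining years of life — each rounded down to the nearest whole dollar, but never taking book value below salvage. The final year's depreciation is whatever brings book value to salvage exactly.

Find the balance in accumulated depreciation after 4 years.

Depreciable base = $349,630 − $42,400 = $307,230.
Year 1: DB = ⌊$349,630 × 125%/8⌋ = $54,629; SL = ⌊$307,230/8⌋ = $38,403 → take DB $54,629. Book value $295,001.
Year 2: DB = ⌊$295,001 × 125%/8⌋ = $46,093; SL = ⌊$252,601/7⌋ = $36,085 → take DB $46,093. Book value $248,908.
Year 3: DB = ⌊$248,908 × 125%/8⌋ = $38,891; SL = ⌊$206,508/6⌋ = $34,418 → take DB $38,891. Book value $210,017.
Year 4: DB = ⌊$210,017 × 125%/8⌋ = $32,815; SL = ⌊$167,617/5⌋ = $33,523 → take SL $33,523. Book value $176,494.
Accumulated through year 4 = $349,630 − $176,494 = $173,136.

$173,136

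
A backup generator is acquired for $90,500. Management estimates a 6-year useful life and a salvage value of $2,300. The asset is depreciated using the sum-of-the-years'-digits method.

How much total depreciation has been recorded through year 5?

Depreciable base = $90,500 − $2,300 = $88,200.
Sum of the years' digits = 6+5+4+3+2+1 = 21.
Year 1: $88,200 × 6/21 = $25,200. Book value $65,300.
Year 2: $88,200 × 5/21 = $21,000. Book value $44,300.
Year 3: $88,200 × 4/21 = $16,800. Book value $27,500.
Year 4: $88,200 × 3/21 = $12,600. Book value $14,900.
Year 5: $88,200 × 2/21 = $8,400. Book value $6,500.
Accumulated through year 5 = $90,500 − $6,500 = $84,000.

$84,000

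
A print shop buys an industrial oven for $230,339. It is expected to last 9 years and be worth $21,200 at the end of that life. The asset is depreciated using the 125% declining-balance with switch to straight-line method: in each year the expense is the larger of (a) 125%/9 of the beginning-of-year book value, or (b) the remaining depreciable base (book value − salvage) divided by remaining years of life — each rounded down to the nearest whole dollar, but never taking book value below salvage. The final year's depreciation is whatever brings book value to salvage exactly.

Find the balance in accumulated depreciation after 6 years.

$146,199

Depreciable base = $230,339 − $21,200 = $209,139.
Year 1: DB = ⌊$230,339 × 125%/9⌋ = $31,991; SL = ⌊$209,139/9⌋ = $23,237 → take DB $31,991. Book value $198,348.
Year 2: DB = ⌊$198,348 × 125%/9⌋ = $27,548; SL = ⌊$177,148/8⌋ = $22,143 → take DB $27,548. Book value $170,800.
Year 3: DB = ⌊$170,800 × 125%/9⌋ = $23,722; SL = ⌊$149,600/7⌋ = $21,371 → take DB $23,722. Book value $147,078.
Year 4: DB = ⌊$147,078 × 125%/9⌋ = $20,427; SL = ⌊$125,878/6⌋ = $20,979 → take SL $20,979. Book value $126,099.
Year 5: DB = ⌊$126,099 × 125%/9⌋ = $17,513; SL = ⌊$104,899/5⌋ = $20,979 → take SL $20,979. Book value $105,120.
Year 6: DB = ⌊$105,120 × 125%/9⌋ = $14,600; SL = ⌊$83,920/4⌋ = $20,980 → take SL $20,980. Book value $84,140.
Accumulated through year 6 = $230,339 − $84,140 = $146,199.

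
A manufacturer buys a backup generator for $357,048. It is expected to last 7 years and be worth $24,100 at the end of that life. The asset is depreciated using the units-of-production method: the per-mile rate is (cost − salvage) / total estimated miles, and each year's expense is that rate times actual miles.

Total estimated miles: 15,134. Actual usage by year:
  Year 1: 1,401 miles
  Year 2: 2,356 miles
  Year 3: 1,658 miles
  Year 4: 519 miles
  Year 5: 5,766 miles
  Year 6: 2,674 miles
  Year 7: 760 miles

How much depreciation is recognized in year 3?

$36,476

Depreciable base = $357,048 − $24,100 = $332,948.
Rate = $332,948 / 15,134 miles = $22 per mile.
Year 1: 1,401 × $22 = $30,822. Book value $326,226.
Year 2: 2,356 × $22 = $51,832. Book value $274,394.
Year 3: 1,658 × $22 = $36,476. Book value $237,918.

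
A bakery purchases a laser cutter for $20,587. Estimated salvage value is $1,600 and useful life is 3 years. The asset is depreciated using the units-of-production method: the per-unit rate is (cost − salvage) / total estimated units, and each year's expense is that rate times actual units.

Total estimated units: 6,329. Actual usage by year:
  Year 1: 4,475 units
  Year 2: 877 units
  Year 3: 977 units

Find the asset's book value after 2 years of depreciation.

$4,531

Depreciable base = $20,587 − $1,600 = $18,987.
Rate = $18,987 / 6,329 units = $3 per unit.
Year 1: 4,475 × $3 = $13,425. Book value $7,162.
Year 2: 877 × $3 = $2,631. Book value $4,531.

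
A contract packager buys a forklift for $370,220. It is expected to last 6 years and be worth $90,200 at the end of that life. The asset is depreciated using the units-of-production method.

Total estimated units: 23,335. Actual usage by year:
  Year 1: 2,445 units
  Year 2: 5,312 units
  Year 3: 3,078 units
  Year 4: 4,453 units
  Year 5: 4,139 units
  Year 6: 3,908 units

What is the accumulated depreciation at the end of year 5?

$233,124

Depreciable base = $370,220 − $90,200 = $280,020.
Rate = $280,020 / 23,335 units = $12 per unit.
Year 1: 2,445 × $12 = $29,340. Book value $340,880.
Year 2: 5,312 × $12 = $63,744. Book value $277,136.
Year 3: 3,078 × $12 = $36,936. Book value $240,200.
Year 4: 4,453 × $12 = $53,436. Book value $186,764.
Year 5: 4,139 × $12 = $49,668. Book value $137,096.
Accumulated through year 5 = $370,220 − $137,096 = $233,124.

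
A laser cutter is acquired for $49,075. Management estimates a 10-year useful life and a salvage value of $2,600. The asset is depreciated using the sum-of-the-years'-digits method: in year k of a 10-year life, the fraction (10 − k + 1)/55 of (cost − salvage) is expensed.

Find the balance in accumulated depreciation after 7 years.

Depreciable base = $49,075 − $2,600 = $46,475.
Sum of the years' digits = 10+9+8+7+6+5+4+3+2+1 = 55.
Year 1: $46,475 × 10/55 = $8,450. Book value $40,625.
Year 2: $46,475 × 9/55 = $7,605. Book value $33,020.
Year 3: $46,475 × 8/55 = $6,760. Book value $26,260.
Year 4: $46,475 × 7/55 = $5,915. Book value $20,345.
Year 5: $46,475 × 6/55 = $5,070. Book value $15,275.
Year 6: $46,475 × 5/55 = $4,225. Book value $11,050.
Year 7: $46,475 × 4/55 = $3,380. Book value $7,670.
Accumulated through year 7 = $49,075 − $7,670 = $41,405.

$41,405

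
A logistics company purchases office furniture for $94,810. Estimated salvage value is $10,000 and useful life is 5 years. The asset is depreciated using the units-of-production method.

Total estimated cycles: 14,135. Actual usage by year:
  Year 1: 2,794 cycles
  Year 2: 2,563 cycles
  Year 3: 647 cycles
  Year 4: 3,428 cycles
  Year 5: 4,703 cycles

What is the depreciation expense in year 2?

$15,378

Depreciable base = $94,810 − $10,000 = $84,810.
Rate = $84,810 / 14,135 cycles = $6 per cycle.
Year 1: 2,794 × $6 = $16,764. Book value $78,046.
Year 2: 2,563 × $6 = $15,378. Book value $62,668.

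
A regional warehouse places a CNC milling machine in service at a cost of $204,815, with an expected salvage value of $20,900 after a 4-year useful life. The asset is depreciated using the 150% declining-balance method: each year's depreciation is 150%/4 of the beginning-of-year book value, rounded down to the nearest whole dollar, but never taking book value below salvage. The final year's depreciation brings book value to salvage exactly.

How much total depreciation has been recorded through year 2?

$124,808

Depreciable base = $204,815 − $20,900 = $183,915.
Year 1: ⌊$204,815 × 150%/4⌋ = $76,805. Book value $128,010.
Year 2: ⌊$128,010 × 150%/4⌋ = $48,003. Book value $80,007.
Accumulated through year 2 = $204,815 − $80,007 = $124,808.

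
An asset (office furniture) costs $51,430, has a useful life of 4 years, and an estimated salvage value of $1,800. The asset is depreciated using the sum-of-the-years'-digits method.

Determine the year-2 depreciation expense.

Depreciable base = $51,430 − $1,800 = $49,630.
Sum of the years' digits = 4+3+2+1 = 10.
Year 1: $49,630 × 4/10 = $19,852. Book value $31,578.
Year 2: $49,630 × 3/10 = $14,889. Book value $16,689.

$14,889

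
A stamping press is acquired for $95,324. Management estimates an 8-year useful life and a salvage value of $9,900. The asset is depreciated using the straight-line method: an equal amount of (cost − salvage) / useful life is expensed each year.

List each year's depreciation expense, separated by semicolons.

Depreciable base = $95,324 − $9,900 = $85,424.
Annual expense = $85,424 / 8 = $10,678.
End of year 1: book value $84,646.
End of year 2: book value $73,968.
End of year 3: book value $63,290.
End of year 4: book value $52,612.
End of year 5: book value $41,934.
End of year 6: book value $31,256.
End of year 7: book value $20,578.
End of year 8: book value $9,900.

$10,678; $10,678; $10,678; $10,678; $10,678; $10,678; $10,678; $10,678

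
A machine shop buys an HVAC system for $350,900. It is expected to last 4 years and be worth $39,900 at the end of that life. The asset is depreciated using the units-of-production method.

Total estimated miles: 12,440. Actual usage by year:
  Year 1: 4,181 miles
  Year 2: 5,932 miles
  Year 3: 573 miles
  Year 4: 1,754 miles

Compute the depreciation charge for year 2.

Depreciable base = $350,900 − $39,900 = $311,000.
Rate = $311,000 / 12,440 miles = $25 per mile.
Year 1: 4,181 × $25 = $104,525. Book value $246,375.
Year 2: 5,932 × $25 = $148,300. Book value $98,075.

$148,300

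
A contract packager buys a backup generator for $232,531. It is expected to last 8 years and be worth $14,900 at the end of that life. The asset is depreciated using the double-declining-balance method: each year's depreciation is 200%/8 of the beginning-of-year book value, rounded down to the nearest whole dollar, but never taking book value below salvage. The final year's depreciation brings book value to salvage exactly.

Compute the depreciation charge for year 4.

$24,525

Depreciable base = $232,531 − $14,900 = $217,631.
Year 1: ⌊$232,531 × 200%/8⌋ = $58,132. Book value $174,399.
Year 2: ⌊$174,399 × 200%/8⌋ = $43,599. Book value $130,800.
Year 3: ⌊$130,800 × 200%/8⌋ = $32,700. Book value $98,100.
Year 4: ⌊$98,100 × 200%/8⌋ = $24,525. Book value $73,575.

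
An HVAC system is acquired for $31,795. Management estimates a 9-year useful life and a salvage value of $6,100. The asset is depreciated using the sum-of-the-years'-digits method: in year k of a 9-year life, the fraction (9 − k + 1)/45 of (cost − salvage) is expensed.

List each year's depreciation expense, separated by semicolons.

Depreciable base = $31,795 − $6,100 = $25,695.
Sum of the years' digits = 9+8+7+6+5+4+3+2+1 = 45.
Year 1: $25,695 × 9/45 = $5,139. Book value $26,656.
Year 2: $25,695 × 8/45 = $4,568. Book value $22,088.
Year 3: $25,695 × 7/45 = $3,997. Book value $18,091.
Year 4: $25,695 × 6/45 = $3,426. Book value $14,665.
Year 5: $25,695 × 5/45 = $2,855. Book value $11,810.
Year 6: $25,695 × 4/45 = $2,284. Book value $9,526.
Year 7: $25,695 × 3/45 = $1,713. Book value $7,813.
Year 8: $25,695 × 2/45 = $1,142. Book value $6,671.
Year 9: $25,695 × 1/45 = $571. Book value $6,100.

$5,139; $4,568; $3,997; $3,426; $2,855; $2,284; $1,713; $1,142; $571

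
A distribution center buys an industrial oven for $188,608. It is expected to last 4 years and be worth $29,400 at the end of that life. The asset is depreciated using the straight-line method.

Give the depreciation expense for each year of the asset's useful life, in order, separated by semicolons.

$39,802; $39,802; $39,802; $39,802

Depreciable base = $188,608 − $29,400 = $159,208.
Annual expense = $159,208 / 4 = $39,802.
End of year 1: book value $148,806.
End of year 2: book value $109,004.
End of year 3: book value $69,202.
End of year 4: book value $29,400.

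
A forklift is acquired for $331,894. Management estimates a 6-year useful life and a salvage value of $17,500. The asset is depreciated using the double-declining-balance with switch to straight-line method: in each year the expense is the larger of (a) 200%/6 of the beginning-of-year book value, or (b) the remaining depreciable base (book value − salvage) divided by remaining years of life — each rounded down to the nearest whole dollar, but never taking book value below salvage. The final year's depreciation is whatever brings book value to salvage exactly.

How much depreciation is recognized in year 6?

Depreciable base = $331,894 − $17,500 = $314,394.
Year 1: DB = ⌊$331,894 × 200%/6⌋ = $110,631; SL = ⌊$314,394/6⌋ = $52,399 → take DB $110,631. Book value $221,263.
Year 2: DB = ⌊$221,263 × 200%/6⌋ = $73,754; SL = ⌊$203,763/5⌋ = $40,752 → take DB $73,754. Book value $147,509.
Year 3: DB = ⌊$147,509 × 200%/6⌋ = $49,169; SL = ⌊$130,009/4⌋ = $32,502 → take DB $49,169. Book value $98,340.
Year 4: DB = ⌊$98,340 × 200%/6⌋ = $32,780; SL = ⌊$80,840/3⌋ = $26,946 → take DB $32,780. Book value $65,560.
Year 5: DB = ⌊$65,560 × 200%/6⌋ = $21,853; SL = ⌊$48,060/2⌋ = $24,030 → take SL $24,030. Book value $41,530.
Year 6 (final): $41,530 − $17,500 = $24,030. Book value $17,500.

$24,030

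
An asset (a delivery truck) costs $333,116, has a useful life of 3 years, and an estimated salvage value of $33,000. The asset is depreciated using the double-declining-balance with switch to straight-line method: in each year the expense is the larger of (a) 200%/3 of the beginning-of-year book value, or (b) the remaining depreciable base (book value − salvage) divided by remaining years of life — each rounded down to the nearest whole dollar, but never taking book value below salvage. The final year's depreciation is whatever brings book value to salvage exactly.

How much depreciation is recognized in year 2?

Depreciable base = $333,116 − $33,000 = $300,116.
Year 1: DB = ⌊$333,116 × 200%/3⌋ = $222,077; SL = ⌊$300,116/3⌋ = $100,038 → take DB $222,077. Book value $111,039.
Year 2: DB = ⌊$111,039 × 200%/3⌋ = $74,026; SL = ⌊$78,039/2⌋ = $39,019 → take DB $74,026. Book value $37,013.

$74,026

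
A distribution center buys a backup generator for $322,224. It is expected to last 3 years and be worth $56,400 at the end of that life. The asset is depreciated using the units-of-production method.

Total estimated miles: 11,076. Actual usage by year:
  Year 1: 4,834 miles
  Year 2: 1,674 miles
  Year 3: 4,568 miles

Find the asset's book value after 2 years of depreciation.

Depreciable base = $322,224 − $56,400 = $265,824.
Rate = $265,824 / 11,076 miles = $24 per mile.
Year 1: 4,834 × $24 = $116,016. Book value $206,208.
Year 2: 1,674 × $24 = $40,176. Book value $166,032.

$166,032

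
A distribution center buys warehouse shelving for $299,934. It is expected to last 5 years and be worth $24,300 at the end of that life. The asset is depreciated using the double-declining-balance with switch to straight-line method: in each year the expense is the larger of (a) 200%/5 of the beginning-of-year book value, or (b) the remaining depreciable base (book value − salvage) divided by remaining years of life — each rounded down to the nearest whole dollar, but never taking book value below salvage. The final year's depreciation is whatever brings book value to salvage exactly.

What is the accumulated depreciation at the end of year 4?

$261,061

Depreciable base = $299,934 − $24,300 = $275,634.
Year 1: DB = ⌊$299,934 × 200%/5⌋ = $119,973; SL = ⌊$275,634/5⌋ = $55,126 → take DB $119,973. Book value $179,961.
Year 2: DB = ⌊$179,961 × 200%/5⌋ = $71,984; SL = ⌊$155,661/4⌋ = $38,915 → take DB $71,984. Book value $107,977.
Year 3: DB = ⌊$107,977 × 200%/5⌋ = $43,190; SL = ⌊$83,677/3⌋ = $27,892 → take DB $43,190. Book value $64,787.
Year 4: DB = ⌊$64,787 × 200%/5⌋ = $25,914; SL = ⌊$40,487/2⌋ = $20,243 → take DB $25,914. Book value $38,873.
Accumulated through year 4 = $299,934 − $38,873 = $261,061.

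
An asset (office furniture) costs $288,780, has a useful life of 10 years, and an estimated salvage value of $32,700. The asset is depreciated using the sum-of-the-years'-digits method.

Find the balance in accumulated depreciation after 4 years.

Depreciable base = $288,780 − $32,700 = $256,080.
Sum of the years' digits = 10+9+8+7+6+5+4+3+2+1 = 55.
Year 1: $256,080 × 10/55 = $46,560. Book value $242,220.
Year 2: $256,080 × 9/55 = $41,904. Book value $200,316.
Year 3: $256,080 × 8/55 = $37,248. Book value $163,068.
Year 4: $256,080 × 7/55 = $32,592. Book value $130,476.
Accumulated through year 4 = $288,780 − $130,476 = $158,304.

$158,304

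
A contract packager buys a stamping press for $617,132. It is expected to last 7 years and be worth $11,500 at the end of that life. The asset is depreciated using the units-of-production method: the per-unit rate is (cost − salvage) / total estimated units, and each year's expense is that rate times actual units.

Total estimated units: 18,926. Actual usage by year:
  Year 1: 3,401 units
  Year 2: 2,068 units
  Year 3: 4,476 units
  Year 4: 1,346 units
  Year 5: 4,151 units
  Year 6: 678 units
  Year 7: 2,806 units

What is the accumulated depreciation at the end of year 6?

$515,840

Depreciable base = $617,132 − $11,500 = $605,632.
Rate = $605,632 / 18,926 units = $32 per unit.
Year 1: 3,401 × $32 = $108,832. Book value $508,300.
Year 2: 2,068 × $32 = $66,176. Book value $442,124.
Year 3: 4,476 × $32 = $143,232. Book value $298,892.
Year 4: 1,346 × $32 = $43,072. Book value $255,820.
Year 5: 4,151 × $32 = $132,832. Book value $122,988.
Year 6: 678 × $32 = $21,696. Book value $101,292.
Accumulated through year 6 = $617,132 − $101,292 = $515,840.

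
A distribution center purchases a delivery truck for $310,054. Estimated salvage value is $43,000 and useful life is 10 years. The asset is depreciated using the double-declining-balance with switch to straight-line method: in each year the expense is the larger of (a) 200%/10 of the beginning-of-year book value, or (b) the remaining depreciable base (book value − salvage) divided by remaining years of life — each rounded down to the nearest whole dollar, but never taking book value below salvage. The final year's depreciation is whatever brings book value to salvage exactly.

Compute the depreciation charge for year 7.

$16,256

Depreciable base = $310,054 − $43,000 = $267,054.
Year 1: DB = ⌊$310,054 × 200%/10⌋ = $62,010; SL = ⌊$267,054/10⌋ = $26,705 → take DB $62,010. Book value $248,044.
Year 2: DB = ⌊$248,044 × 200%/10⌋ = $49,608; SL = ⌊$205,044/9⌋ = $22,782 → take DB $49,608. Book value $198,436.
Year 3: DB = ⌊$198,436 × 200%/10⌋ = $39,687; SL = ⌊$155,436/8⌋ = $19,429 → take DB $39,687. Book value $158,749.
Year 4: DB = ⌊$158,749 × 200%/10⌋ = $31,749; SL = ⌊$115,749/7⌋ = $16,535 → take DB $31,749. Book value $127,000.
Year 5: DB = ⌊$127,000 × 200%/10⌋ = $25,400; SL = ⌊$84,000/6⌋ = $14,000 → take DB $25,400. Book value $101,600.
Year 6: DB = ⌊$101,600 × 200%/10⌋ = $20,320; SL = ⌊$58,600/5⌋ = $11,720 → take DB $20,320. Book value $81,280.
Year 7: DB = ⌊$81,280 × 200%/10⌋ = $16,256; SL = ⌊$38,280/4⌋ = $9,570 → take DB $16,256. Book value $65,024.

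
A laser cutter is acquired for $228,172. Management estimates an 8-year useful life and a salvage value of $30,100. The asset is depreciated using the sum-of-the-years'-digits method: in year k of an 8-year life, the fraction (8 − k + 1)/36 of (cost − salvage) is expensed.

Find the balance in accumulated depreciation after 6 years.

$181,566

Depreciable base = $228,172 − $30,100 = $198,072.
Sum of the years' digits = 8+7+6+5+4+3+2+1 = 36.
Year 1: $198,072 × 8/36 = $44,016. Book value $184,156.
Year 2: $198,072 × 7/36 = $38,514. Book value $145,642.
Year 3: $198,072 × 6/36 = $33,012. Book value $112,630.
Year 4: $198,072 × 5/36 = $27,510. Book value $85,120.
Year 5: $198,072 × 4/36 = $22,008. Book value $63,112.
Year 6: $198,072 × 3/36 = $16,506. Book value $46,606.
Accumulated through year 6 = $228,172 − $46,606 = $181,566.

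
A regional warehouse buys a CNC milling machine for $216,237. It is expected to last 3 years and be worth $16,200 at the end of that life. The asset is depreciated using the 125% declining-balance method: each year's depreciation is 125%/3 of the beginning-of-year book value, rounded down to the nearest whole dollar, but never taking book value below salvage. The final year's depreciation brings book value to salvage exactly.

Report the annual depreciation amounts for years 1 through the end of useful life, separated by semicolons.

$90,098; $52,557; $57,382

Depreciable base = $216,237 − $16,200 = $200,037.
Year 1: ⌊$216,237 × 125%/3⌋ = $90,098. Book value $126,139.
Year 2: ⌊$126,139 × 125%/3⌋ = $52,557. Book value $73,582.
Year 3 (final): $73,582 − $16,200 = $57,382. Book value $16,200.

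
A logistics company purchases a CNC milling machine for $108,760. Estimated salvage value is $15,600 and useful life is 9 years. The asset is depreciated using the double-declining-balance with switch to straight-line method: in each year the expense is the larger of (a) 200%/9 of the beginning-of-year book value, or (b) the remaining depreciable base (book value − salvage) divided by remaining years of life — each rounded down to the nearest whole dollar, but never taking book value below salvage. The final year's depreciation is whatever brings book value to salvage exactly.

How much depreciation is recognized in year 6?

Depreciable base = $108,760 − $15,600 = $93,160.
Year 1: DB = ⌊$108,760 × 200%/9⌋ = $24,168; SL = ⌊$93,160/9⌋ = $10,351 → take DB $24,168. Book value $84,592.
Year 2: DB = ⌊$84,592 × 200%/9⌋ = $18,798; SL = ⌊$68,992/8⌋ = $8,624 → take DB $18,798. Book value $65,794.
Year 3: DB = ⌊$65,794 × 200%/9⌋ = $14,620; SL = ⌊$50,194/7⌋ = $7,170 → take DB $14,620. Book value $51,174.
Year 4: DB = ⌊$51,174 × 200%/9⌋ = $11,372; SL = ⌊$35,574/6⌋ = $5,929 → take DB $11,372. Book value $39,802.
Year 5: DB = ⌊$39,802 × 200%/9⌋ = $8,844; SL = ⌊$24,202/5⌋ = $4,840 → take DB $8,844. Book value $30,958.
Year 6: DB = ⌊$30,958 × 200%/9⌋ = $6,879; SL = ⌊$15,358/4⌋ = $3,839 → take DB $6,879. Book value $24,079.

$6,879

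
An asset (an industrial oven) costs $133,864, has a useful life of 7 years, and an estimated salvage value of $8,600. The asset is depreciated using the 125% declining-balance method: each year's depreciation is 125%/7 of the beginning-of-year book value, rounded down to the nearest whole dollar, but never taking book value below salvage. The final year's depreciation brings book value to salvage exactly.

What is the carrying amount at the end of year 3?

$74,196

Depreciable base = $133,864 − $8,600 = $125,264.
Year 1: ⌊$133,864 × 125%/7⌋ = $23,904. Book value $109,960.
Year 2: ⌊$109,960 × 125%/7⌋ = $19,635. Book value $90,325.
Year 3: ⌊$90,325 × 125%/7⌋ = $16,129. Book value $74,196.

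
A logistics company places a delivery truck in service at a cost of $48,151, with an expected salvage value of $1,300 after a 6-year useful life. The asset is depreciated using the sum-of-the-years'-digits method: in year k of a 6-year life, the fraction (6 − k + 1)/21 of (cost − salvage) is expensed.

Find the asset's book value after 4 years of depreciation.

Depreciable base = $48,151 − $1,300 = $46,851.
Sum of the years' digits = 6+5+4+3+2+1 = 21.
Year 1: $46,851 × 6/21 = $13,386. Book value $34,765.
Year 2: $46,851 × 5/21 = $11,155. Book value $23,610.
Year 3: $46,851 × 4/21 = $8,924. Book value $14,686.
Year 4: $46,851 × 3/21 = $6,693. Book value $7,993.

$7,993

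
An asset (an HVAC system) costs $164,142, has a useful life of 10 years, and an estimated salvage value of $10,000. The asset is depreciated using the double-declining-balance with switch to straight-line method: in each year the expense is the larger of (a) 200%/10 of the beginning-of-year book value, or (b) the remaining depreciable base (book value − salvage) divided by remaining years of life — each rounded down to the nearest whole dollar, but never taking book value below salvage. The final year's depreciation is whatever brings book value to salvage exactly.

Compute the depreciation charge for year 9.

$8,142

Depreciable base = $164,142 − $10,000 = $154,142.
Year 1: DB = ⌊$164,142 × 200%/10⌋ = $32,828; SL = ⌊$154,142/10⌋ = $15,414 → take DB $32,828. Book value $131,314.
Year 2: DB = ⌊$131,314 × 200%/10⌋ = $26,262; SL = ⌊$121,314/9⌋ = $13,479 → take DB $26,262. Book value $105,052.
Year 3: DB = ⌊$105,052 × 200%/10⌋ = $21,010; SL = ⌊$95,052/8⌋ = $11,881 → take DB $21,010. Book value $84,042.
Year 4: DB = ⌊$84,042 × 200%/10⌋ = $16,808; SL = ⌊$74,042/7⌋ = $10,577 → take DB $16,808. Book value $67,234.
Year 5: DB = ⌊$67,234 × 200%/10⌋ = $13,446; SL = ⌊$57,234/6⌋ = $9,539 → take DB $13,446. Book value $53,788.
Year 6: DB = ⌊$53,788 × 200%/10⌋ = $10,757; SL = ⌊$43,788/5⌋ = $8,757 → take DB $10,757. Book value $43,031.
Year 7: DB = ⌊$43,031 × 200%/10⌋ = $8,606; SL = ⌊$33,031/4⌋ = $8,257 → take DB $8,606. Book value $34,425.
Year 8: DB = ⌊$34,425 × 200%/10⌋ = $6,885; SL = ⌊$24,425/3⌋ = $8,141 → take SL $8,141. Book value $26,284.
Year 9: DB = ⌊$26,284 × 200%/10⌋ = $5,256; SL = ⌊$16,284/2⌋ = $8,142 → take SL $8,142. Book value $18,142.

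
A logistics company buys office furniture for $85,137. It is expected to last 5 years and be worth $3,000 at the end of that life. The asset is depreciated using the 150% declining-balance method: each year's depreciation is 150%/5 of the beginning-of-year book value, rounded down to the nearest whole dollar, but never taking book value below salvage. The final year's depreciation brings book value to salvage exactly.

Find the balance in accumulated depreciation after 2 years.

$43,419

Depreciable base = $85,137 − $3,000 = $82,137.
Year 1: ⌊$85,137 × 150%/5⌋ = $25,541. Book value $59,596.
Year 2: ⌊$59,596 × 150%/5⌋ = $17,878. Book value $41,718.
Accumulated through year 2 = $85,137 − $41,718 = $43,419.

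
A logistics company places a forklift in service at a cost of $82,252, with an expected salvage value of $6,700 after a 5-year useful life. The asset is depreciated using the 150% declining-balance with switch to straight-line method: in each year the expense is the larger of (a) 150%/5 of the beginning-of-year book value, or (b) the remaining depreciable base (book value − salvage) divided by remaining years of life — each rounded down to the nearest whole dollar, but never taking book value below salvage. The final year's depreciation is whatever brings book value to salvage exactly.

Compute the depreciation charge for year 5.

Depreciable base = $82,252 − $6,700 = $75,552.
Year 1: DB = ⌊$82,252 × 150%/5⌋ = $24,675; SL = ⌊$75,552/5⌋ = $15,110 → take DB $24,675. Book value $57,577.
Year 2: DB = ⌊$57,577 × 150%/5⌋ = $17,273; SL = ⌊$50,877/4⌋ = $12,719 → take DB $17,273. Book value $40,304.
Year 3: DB = ⌊$40,304 × 150%/5⌋ = $12,091; SL = ⌊$33,604/3⌋ = $11,201 → take DB $12,091. Book value $28,213.
Year 4: DB = ⌊$28,213 × 150%/5⌋ = $8,463; SL = ⌊$21,513/2⌋ = $10,756 → take SL $10,756. Book value $17,457.
Year 5 (final): $17,457 − $6,700 = $10,757. Book value $6,700.

$10,757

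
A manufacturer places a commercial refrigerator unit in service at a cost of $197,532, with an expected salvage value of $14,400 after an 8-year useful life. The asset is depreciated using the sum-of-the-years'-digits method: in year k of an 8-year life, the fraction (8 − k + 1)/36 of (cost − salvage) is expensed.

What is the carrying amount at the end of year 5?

Depreciable base = $197,532 − $14,400 = $183,132.
Sum of the years' digits = 8+7+6+5+4+3+2+1 = 36.
Year 1: $183,132 × 8/36 = $40,696. Book value $156,836.
Year 2: $183,132 × 7/36 = $35,609. Book value $121,227.
Year 3: $183,132 × 6/36 = $30,522. Book value $90,705.
Year 4: $183,132 × 5/36 = $25,435. Book value $65,270.
Year 5: $183,132 × 4/36 = $20,348. Book value $44,922.

$44,922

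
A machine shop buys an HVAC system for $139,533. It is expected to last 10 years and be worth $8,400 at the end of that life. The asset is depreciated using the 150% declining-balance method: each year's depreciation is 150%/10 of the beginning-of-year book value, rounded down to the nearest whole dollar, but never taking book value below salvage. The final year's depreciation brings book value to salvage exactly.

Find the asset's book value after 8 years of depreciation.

Depreciable base = $139,533 − $8,400 = $131,133.
Year 1: ⌊$139,533 × 150%/10⌋ = $20,929. Book value $118,604.
Year 2: ⌊$118,604 × 150%/10⌋ = $17,790. Book value $100,814.
Year 3: ⌊$100,814 × 150%/10⌋ = $15,122. Book value $85,692.
Year 4: ⌊$85,692 × 150%/10⌋ = $12,853. Book value $72,839.
Year 5: ⌊$72,839 × 150%/10⌋ = $10,925. Book value $61,914.
Year 6: ⌊$61,914 × 150%/10⌋ = $9,287. Book value $52,627.
Year 7: ⌊$52,627 × 150%/10⌋ = $7,894. Book value $44,733.
Year 8: ⌊$44,733 × 150%/10⌋ = $6,709. Book value $38,024.

$38,024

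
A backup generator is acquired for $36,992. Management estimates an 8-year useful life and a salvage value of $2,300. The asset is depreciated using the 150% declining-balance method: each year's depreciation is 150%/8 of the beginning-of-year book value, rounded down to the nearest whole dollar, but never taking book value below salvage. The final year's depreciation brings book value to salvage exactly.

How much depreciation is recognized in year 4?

$3,720

Depreciable base = $36,992 − $2,300 = $34,692.
Year 1: ⌊$36,992 × 150%/8⌋ = $6,936. Book value $30,056.
Year 2: ⌊$30,056 × 150%/8⌋ = $5,635. Book value $24,421.
Year 3: ⌊$24,421 × 150%/8⌋ = $4,578. Book value $19,843.
Year 4: ⌊$19,843 × 150%/8⌋ = $3,720. Book value $16,123.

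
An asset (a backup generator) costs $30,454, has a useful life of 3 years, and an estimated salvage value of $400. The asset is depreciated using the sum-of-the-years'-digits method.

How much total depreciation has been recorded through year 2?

$25,045

Depreciable base = $30,454 − $400 = $30,054.
Sum of the years' digits = 3+2+1 = 6.
Year 1: $30,054 × 3/6 = $15,027. Book value $15,427.
Year 2: $30,054 × 2/6 = $10,018. Book value $5,409.
Accumulated through year 2 = $30,454 − $5,409 = $25,045.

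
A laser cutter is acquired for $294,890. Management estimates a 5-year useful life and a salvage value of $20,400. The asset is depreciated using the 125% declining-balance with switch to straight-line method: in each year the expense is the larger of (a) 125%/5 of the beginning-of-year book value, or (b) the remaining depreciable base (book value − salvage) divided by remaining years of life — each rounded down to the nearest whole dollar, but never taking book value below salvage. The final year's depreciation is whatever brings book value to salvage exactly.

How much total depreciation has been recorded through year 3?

Depreciable base = $294,890 − $20,400 = $274,490.
Year 1: DB = ⌊$294,890 × 125%/5⌋ = $73,722; SL = ⌊$274,490/5⌋ = $54,898 → take DB $73,722. Book value $221,168.
Year 2: DB = ⌊$221,168 × 125%/5⌋ = $55,292; SL = ⌊$200,768/4⌋ = $50,192 → take DB $55,292. Book value $165,876.
Year 3: DB = ⌊$165,876 × 125%/5⌋ = $41,469; SL = ⌊$145,476/3⌋ = $48,492 → take SL $48,492. Book value $117,384.
Accumulated through year 3 = $294,890 − $117,384 = $177,506.

$177,506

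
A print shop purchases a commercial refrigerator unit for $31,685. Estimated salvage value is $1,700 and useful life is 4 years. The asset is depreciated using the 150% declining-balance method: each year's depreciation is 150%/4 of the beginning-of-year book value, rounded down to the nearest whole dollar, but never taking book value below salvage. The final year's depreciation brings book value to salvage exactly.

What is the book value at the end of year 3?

Depreciable base = $31,685 − $1,700 = $29,985.
Year 1: ⌊$31,685 × 150%/4⌋ = $11,881. Book value $19,804.
Year 2: ⌊$19,804 × 150%/4⌋ = $7,426. Book value $12,378.
Year 3: ⌊$12,378 × 150%/4⌋ = $4,641. Book value $7,737.

$7,737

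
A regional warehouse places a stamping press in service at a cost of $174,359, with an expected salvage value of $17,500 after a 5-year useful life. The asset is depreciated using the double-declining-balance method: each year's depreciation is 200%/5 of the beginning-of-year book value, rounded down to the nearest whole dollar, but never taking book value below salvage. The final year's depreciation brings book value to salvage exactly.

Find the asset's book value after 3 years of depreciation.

$37,662

Depreciable base = $174,359 − $17,500 = $156,859.
Year 1: ⌊$174,359 × 200%/5⌋ = $69,743. Book value $104,616.
Year 2: ⌊$104,616 × 200%/5⌋ = $41,846. Book value $62,770.
Year 3: ⌊$62,770 × 200%/5⌋ = $25,108. Book value $37,662.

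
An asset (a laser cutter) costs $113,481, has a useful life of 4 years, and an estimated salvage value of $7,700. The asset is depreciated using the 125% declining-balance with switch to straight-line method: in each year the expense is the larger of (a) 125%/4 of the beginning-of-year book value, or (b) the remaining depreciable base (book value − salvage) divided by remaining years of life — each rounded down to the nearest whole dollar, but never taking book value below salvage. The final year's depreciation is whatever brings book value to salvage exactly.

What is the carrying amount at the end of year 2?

$53,639

Depreciable base = $113,481 − $7,700 = $105,781.
Year 1: DB = ⌊$113,481 × 125%/4⌋ = $35,462; SL = ⌊$105,781/4⌋ = $26,445 → take DB $35,462. Book value $78,019.
Year 2: DB = ⌊$78,019 × 125%/4⌋ = $24,380; SL = ⌊$70,319/3⌋ = $23,439 → take DB $24,380. Book value $53,639.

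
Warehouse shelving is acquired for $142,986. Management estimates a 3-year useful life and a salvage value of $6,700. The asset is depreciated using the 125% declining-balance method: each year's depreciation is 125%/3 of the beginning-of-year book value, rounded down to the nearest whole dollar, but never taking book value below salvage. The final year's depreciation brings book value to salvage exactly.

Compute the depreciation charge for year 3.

$41,956

Depreciable base = $142,986 − $6,700 = $136,286.
Year 1: ⌊$142,986 × 125%/3⌋ = $59,577. Book value $83,409.
Year 2: ⌊$83,409 × 125%/3⌋ = $34,753. Book value $48,656.
Year 3 (final): $48,656 − $6,700 = $41,956. Book value $6,700.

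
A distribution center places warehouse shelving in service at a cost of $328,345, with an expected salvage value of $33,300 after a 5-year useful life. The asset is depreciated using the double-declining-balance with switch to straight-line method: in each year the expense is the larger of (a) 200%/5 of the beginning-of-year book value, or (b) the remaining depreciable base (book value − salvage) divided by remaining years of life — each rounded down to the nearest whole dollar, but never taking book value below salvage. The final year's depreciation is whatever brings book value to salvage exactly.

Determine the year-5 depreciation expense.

$9,254

Depreciable base = $328,345 − $33,300 = $295,045.
Year 1: DB = ⌊$328,345 × 200%/5⌋ = $131,338; SL = ⌊$295,045/5⌋ = $59,009 → take DB $131,338. Book value $197,007.
Year 2: DB = ⌊$197,007 × 200%/5⌋ = $78,802; SL = ⌊$163,707/4⌋ = $40,926 → take DB $78,802. Book value $118,205.
Year 3: DB = ⌊$118,205 × 200%/5⌋ = $47,282; SL = ⌊$84,905/3⌋ = $28,301 → take DB $47,282. Book value $70,923.
Year 4: DB = ⌊$70,923 × 200%/5⌋ = $28,369; SL = ⌊$37,623/2⌋ = $18,811 → take DB $28,369. Book value $42,554.
Year 5 (final): $42,554 − $33,300 = $9,254. Book value $33,300.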